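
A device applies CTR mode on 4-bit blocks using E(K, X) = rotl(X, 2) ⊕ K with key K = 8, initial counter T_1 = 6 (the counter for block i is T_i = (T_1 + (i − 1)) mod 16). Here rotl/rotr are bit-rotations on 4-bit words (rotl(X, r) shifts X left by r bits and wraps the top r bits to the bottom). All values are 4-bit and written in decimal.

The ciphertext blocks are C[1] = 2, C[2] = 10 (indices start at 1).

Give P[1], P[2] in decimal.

P[1] = 3, P[2] = 15

CTR decryption: S_i = E(K, T_i) where T_i is the counter for block i; P_i = C_i ⊕ S_i.
P[1]: T = 6, S = E(K, T) = 1; 2 ⊕ 1 = 3.
P[2]: T = 7, S = E(K, T) = 5; 10 ⊕ 5 = 15.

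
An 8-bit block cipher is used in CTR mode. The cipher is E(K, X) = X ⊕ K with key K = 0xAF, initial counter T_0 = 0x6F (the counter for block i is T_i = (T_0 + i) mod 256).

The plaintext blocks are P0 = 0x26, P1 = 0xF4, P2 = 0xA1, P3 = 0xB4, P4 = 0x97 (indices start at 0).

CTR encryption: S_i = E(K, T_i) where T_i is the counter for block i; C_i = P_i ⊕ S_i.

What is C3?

C3 = 0x69

C0: T = 0x6F, S = E(K, T) = 0xC0; 0x26 ⊕ 0xC0 = 0xE6.
C1: T = 0x70, S = E(K, T) = 0xDF; 0xF4 ⊕ 0xDF = 0x2B.
C2: T = 0x71, S = E(K, T) = 0xDE; 0xA1 ⊕ 0xDE = 0x7F.
C3: T = 0x72, S = E(K, T) = 0xDD; 0xB4 ⊕ 0xDD = 0x69.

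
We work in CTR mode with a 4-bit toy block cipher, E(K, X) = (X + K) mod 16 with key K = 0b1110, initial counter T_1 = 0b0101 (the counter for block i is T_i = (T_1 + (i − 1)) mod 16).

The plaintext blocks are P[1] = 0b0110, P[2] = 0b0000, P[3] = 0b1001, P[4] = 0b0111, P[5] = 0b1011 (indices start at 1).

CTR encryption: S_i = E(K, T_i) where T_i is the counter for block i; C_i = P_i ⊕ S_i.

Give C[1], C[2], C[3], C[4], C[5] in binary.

C[1] = 0b0101, C[2] = 0b0100, C[3] = 0b1100, C[4] = 0b0001, C[5] = 0b1100

C[1]: T = 0b0101, S = E(K, T) = 0b0011; 0b0110 ⊕ 0b0011 = 0b0101.
C[2]: T = 0b0110, S = E(K, T) = 0b0100; 0b0000 ⊕ 0b0100 = 0b0100.
C[3]: T = 0b0111, S = E(K, T) = 0b0101; 0b1001 ⊕ 0b0101 = 0b1100.
C[4]: T = 0b1000, S = E(K, T) = 0b0110; 0b0111 ⊕ 0b0110 = 0b0001.
C[5]: T = 0b1001, S = E(K, T) = 0b0111; 0b1011 ⊕ 0b0111 = 0b1100.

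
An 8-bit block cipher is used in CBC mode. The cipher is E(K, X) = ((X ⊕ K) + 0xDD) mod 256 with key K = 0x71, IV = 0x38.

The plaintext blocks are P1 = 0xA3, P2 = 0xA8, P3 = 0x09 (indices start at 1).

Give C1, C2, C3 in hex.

C1 = 0xC7, C2 = 0xFB, C3 = 0x60

CBC encryption: C_i = E(K, P_i ⊕ C_{i−1}), with C_{0} = IV.
C1: P1 ⊕ 0x38 = 0x9B; E(K, 0x9B) = 0xC7.
C2: P2 ⊕ 0xC7 = 0x6F; E(K, 0x6F) = 0xFB.
C3: P3 ⊕ 0xFB = 0xF2; E(K, 0xF2) = 0x60.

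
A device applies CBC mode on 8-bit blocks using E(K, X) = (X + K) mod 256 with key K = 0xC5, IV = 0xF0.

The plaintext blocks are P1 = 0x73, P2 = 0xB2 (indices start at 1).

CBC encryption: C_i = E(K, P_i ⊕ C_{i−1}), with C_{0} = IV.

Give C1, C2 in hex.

C1 = 0x48, C2 = 0xBF

C1: P1 ⊕ 0xF0 = 0x83; E(K, 0x83) = 0x48.
C2: P2 ⊕ 0x48 = 0xFA; E(K, 0xFA) = 0xBF.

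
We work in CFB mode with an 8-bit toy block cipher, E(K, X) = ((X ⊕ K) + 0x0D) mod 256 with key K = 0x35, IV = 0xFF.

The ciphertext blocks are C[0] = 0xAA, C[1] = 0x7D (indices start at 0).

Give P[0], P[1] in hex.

CFB decryption: P_i = C_i ⊕ E(K, C_{i−1}), with C_{−1} = IV.
P[0]: E(K, 0xFF) = 0xD7; 0xAA ⊕ 0xD7 = 0x7D.
P[1]: E(K, 0xAA) = 0xAC; 0x7D ⊕ 0xAC = 0xD1.

P[0] = 0x7D, P[1] = 0xD1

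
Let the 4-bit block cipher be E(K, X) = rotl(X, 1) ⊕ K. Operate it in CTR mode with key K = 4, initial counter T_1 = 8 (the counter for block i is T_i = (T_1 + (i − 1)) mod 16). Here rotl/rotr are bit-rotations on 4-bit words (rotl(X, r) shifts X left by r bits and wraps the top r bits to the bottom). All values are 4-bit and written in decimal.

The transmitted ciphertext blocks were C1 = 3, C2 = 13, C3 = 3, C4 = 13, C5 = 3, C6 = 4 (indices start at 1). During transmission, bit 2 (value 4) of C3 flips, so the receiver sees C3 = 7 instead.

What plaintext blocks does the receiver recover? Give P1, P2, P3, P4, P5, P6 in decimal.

CTR decryption: S_i = E(K, T_i) where T_i is the counter for block i; P_i = C_i ⊕ S_i.
Only C3 changed, to 7. In CTR, a change in C_i flips the same bit in P_i only; the keystream is unaffected. Decrypting the received ciphertext:
P1: T = 8, S = E(K, T) = 5; 3 ⊕ 5 = 6.
P2: T = 9, S = E(K, T) = 7; 13 ⊕ 7 = 10.
P3: T = 10, S = E(K, T) = 1; 7 ⊕ 1 = 6.
P4: T = 11, S = E(K, T) = 3; 13 ⊕ 3 = 14.
P5: T = 12, S = E(K, T) = 13; 3 ⊕ 13 = 14.
P6: T = 13, S = E(K, T) = 15; 4 ⊕ 15 = 11.
Blocks that differ from the original plaintext: P3.

P1 = 6, P2 = 10, P3 = 6, P4 = 14, P5 = 14, P6 = 11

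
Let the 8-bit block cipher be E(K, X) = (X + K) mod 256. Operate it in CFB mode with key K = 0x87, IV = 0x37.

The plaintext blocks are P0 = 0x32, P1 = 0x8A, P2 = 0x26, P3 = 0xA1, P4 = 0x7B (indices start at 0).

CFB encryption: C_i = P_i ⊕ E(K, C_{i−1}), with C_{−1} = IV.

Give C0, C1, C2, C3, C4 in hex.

C0 = 0x8C, C1 = 0x99, C2 = 0x06, C3 = 0x2C, C4 = 0xC8

C0: E(K, 0x37) = 0xBE; 0x32 ⊕ 0xBE = 0x8C.
C1: E(K, 0x8C) = 0x13; 0x8A ⊕ 0x13 = 0x99.
C2: E(K, 0x99) = 0x20; 0x26 ⊕ 0x20 = 0x06.
C3: E(K, 0x06) = 0x8D; 0xA1 ⊕ 0x8D = 0x2C.
C4: E(K, 0x2C) = 0xB3; 0x7B ⊕ 0xB3 = 0xC8.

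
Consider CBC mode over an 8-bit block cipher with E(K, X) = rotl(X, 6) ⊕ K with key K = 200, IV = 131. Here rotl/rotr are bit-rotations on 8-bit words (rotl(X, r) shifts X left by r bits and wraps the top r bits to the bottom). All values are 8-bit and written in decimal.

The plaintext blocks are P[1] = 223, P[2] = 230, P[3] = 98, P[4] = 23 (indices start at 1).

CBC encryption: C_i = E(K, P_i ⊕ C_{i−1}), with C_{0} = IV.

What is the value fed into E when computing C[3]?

228

C[1]: P[1] ⊕ 131 = 92; E(K, 92) = 223.
C[2]: P[2] ⊕ 223 = 57; E(K, 57) = 134.
C[3]: P[3] ⊕ 134 = 228; E(K, 228) = 241.
So the input to E for block [3] is 228.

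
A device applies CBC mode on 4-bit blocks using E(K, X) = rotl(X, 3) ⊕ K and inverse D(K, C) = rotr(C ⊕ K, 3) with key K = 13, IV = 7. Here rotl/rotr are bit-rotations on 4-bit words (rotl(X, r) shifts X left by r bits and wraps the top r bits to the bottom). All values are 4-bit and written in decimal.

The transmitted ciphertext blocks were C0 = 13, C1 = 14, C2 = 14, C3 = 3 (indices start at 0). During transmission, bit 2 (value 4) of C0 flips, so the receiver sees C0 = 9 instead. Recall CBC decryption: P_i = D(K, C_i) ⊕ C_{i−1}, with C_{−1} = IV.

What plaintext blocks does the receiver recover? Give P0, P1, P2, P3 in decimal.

Only C0 changed, to 9. In CBC, a change in C_i garbles P_i and flips the same bit in P_{i+1}. Decrypting the received ciphertext:
P0: D(K, 9) = 8; 8 ⊕ 7 = 15.
P1: D(K, 14) = 6; 6 ⊕ 9 = 15.
P2: D(K, 14) = 6; 6 ⊕ 14 = 8.
P3: D(K, 3) = 13; 13 ⊕ 14 = 3.
Blocks that differ from the original plaintext: P0, P1.

P0 = 15, P1 = 15, P2 = 8, P3 = 3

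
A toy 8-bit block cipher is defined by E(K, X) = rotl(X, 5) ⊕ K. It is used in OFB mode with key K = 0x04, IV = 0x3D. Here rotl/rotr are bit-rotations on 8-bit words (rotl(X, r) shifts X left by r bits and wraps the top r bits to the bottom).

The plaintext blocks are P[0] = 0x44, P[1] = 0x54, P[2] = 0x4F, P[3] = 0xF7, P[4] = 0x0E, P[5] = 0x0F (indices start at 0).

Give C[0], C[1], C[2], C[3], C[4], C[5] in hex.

OFB encryption: S_i = E(K, S_{i−1}) with S_{−1} = IV; C_i = P_i ⊕ S_i.
C[0]: S = E(K, 0x3D) = 0xA3; 0x44 ⊕ 0xA3 = 0xE7.
C[1]: S = E(K, 0xA3) = 0x70; 0x54 ⊕ 0x70 = 0x24.
C[2]: S = E(K, 0x70) = 0x0A; 0x4F ⊕ 0x0A = 0x45.
C[3]: S = E(K, 0x0A) = 0x45; 0xF7 ⊕ 0x45 = 0xB2.
C[4]: S = E(K, 0x45) = 0xAC; 0x0E ⊕ 0xAC = 0xA2.
C[5]: S = E(K, 0xAC) = 0x91; 0x0F ⊕ 0x91 = 0x9E.

C[0] = 0xE7, C[1] = 0x24, C[2] = 0x45, C[3] = 0xB2, C[4] = 0xA2, C[5] = 0x9E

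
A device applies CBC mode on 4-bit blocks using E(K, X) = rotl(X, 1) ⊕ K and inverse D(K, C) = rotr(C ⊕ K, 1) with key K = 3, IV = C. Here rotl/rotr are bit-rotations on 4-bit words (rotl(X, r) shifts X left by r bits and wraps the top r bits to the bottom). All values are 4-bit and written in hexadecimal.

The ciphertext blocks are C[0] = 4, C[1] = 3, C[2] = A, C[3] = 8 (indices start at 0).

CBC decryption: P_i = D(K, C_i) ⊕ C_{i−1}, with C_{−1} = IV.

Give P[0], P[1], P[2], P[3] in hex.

P[0]: D(K, 4) = B; B ⊕ C = 7.
P[1]: D(K, 3) = 0; 0 ⊕ 4 = 4.
P[2]: D(K, A) = C; C ⊕ 3 = F.
P[3]: D(K, 8) = D; D ⊕ A = 7.

P[0] = 7, P[1] = 4, P[2] = F, P[3] = 7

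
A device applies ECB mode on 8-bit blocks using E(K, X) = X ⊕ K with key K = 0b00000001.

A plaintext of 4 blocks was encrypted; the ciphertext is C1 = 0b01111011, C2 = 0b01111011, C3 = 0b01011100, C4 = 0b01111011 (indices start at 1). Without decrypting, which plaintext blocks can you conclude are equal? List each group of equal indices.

P1 = P2 = P4

ECB encrypts each block independently with the same key, so equal ciphertext blocks imply equal plaintext blocks.
C1 = C2 = C4 = 0b01111011, so P1 = P2 = P4.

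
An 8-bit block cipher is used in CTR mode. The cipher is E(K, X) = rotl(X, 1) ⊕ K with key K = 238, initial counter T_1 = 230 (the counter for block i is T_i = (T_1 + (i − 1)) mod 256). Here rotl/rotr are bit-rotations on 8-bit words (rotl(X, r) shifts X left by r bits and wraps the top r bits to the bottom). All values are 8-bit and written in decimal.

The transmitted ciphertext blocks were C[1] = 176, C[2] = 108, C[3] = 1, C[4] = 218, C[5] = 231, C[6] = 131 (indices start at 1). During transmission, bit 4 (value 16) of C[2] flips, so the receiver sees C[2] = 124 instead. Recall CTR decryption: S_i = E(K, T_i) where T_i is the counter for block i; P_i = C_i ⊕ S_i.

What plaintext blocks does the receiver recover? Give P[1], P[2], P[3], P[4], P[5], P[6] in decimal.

P[1] = 147, P[2] = 93, P[3] = 62, P[4] = 231, P[5] = 220, P[6] = 186

Only C[2] changed, to 124. In CTR, a change in C_i flips the same bit in P_i only; the keystream is unaffected. Decrypting the received ciphertext:
P[1]: T = 230, S = E(K, T) = 35; 176 ⊕ 35 = 147.
P[2]: T = 231, S = E(K, T) = 33; 124 ⊕ 33 = 93.
P[3]: T = 232, S = E(K, T) = 63; 1 ⊕ 63 = 62.
P[4]: T = 233, S = E(K, T) = 61; 218 ⊕ 61 = 231.
P[5]: T = 234, S = E(K, T) = 59; 231 ⊕ 59 = 220.
P[6]: T = 235, S = E(K, T) = 57; 131 ⊕ 57 = 186.
Blocks that differ from the original plaintext: P[2].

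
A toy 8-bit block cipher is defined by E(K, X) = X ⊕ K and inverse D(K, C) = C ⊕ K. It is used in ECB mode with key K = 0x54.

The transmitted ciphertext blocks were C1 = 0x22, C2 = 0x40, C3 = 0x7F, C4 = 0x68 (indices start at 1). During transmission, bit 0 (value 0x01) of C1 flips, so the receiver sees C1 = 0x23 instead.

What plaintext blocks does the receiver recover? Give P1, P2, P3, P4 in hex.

P1 = 0x77, P2 = 0x14, P3 = 0x2B, P4 = 0x3C

ECB decryption: P_i = D(K, C_i).
Only C1 changed, to 0x23. In ECB, a change in C_i affects only P_i. Decrypting the received ciphertext:
P1: D(K, 0x23) = 0x77.
P2: D(K, 0x40) = 0x14.
P3: D(K, 0x7F) = 0x2B.
P4: D(K, 0x68) = 0x3C.
Blocks that differ from the original plaintext: P1.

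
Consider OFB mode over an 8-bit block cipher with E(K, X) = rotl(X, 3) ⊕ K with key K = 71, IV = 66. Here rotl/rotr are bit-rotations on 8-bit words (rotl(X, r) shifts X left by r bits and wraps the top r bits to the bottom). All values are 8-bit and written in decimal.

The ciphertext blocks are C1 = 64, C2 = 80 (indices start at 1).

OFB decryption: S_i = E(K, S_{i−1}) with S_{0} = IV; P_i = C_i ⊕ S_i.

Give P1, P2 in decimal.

P1: S = E(K, 66) = 85; 64 ⊕ 85 = 21.
P2: S = E(K, 85) = 237; 80 ⊕ 237 = 189.

P1 = 21, P2 = 189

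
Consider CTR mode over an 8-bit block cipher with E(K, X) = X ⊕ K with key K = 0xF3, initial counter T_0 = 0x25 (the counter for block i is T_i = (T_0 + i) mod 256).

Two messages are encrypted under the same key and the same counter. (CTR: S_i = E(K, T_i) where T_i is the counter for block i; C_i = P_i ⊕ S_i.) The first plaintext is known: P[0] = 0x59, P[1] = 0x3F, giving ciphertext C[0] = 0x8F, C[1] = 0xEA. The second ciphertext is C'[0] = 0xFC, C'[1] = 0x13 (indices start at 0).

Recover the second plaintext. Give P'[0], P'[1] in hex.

In CTR with a reused counter, both messages share the same keystream S_i, so C_i ⊕ C'_i = P_i ⊕ P'_i and thus P'_i = P_i ⊕ C_i ⊕ C'_i.
P'[0]: 0x59 ⊕ 0x8F ⊕ 0xFC = 0x2A.
P'[1]: 0x3F ⊕ 0xEA ⊕ 0x13 = 0xC6.

P'[0] = 0x2A, P'[1] = 0xC6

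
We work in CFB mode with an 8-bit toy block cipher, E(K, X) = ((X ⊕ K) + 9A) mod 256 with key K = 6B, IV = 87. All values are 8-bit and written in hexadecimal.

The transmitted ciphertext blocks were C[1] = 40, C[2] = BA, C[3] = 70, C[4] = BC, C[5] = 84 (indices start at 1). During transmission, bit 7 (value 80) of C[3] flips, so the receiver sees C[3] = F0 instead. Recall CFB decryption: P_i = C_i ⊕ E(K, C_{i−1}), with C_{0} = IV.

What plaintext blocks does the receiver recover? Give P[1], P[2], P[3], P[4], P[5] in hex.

P[1] = C6, P[2] = 7F, P[3] = 9B, P[4] = 89, P[5] = F5

Only C[3] changed, to F0. In CFB, a change in C_i flips the same bit in P_i and garbles P_{i+1}. Decrypting the received ciphertext:
P[1]: E(K, 87) = 86; 40 ⊕ 86 = C6.
P[2]: E(K, 40) = C5; BA ⊕ C5 = 7F.
P[3]: E(K, BA) = 6B; F0 ⊕ 6B = 9B.
P[4]: E(K, F0) = 35; BC ⊕ 35 = 89.
P[5]: E(K, BC) = 71; 84 ⊕ 71 = F5.
Blocks that differ from the original plaintext: P[3], P[4].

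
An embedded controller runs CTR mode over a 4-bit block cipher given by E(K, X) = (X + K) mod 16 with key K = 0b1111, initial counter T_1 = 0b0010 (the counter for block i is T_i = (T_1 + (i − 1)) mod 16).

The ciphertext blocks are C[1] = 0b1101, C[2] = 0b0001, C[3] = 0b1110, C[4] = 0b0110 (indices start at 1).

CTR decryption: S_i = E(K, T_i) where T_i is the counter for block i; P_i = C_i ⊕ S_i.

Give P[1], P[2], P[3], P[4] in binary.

P[1]: T = 0b0010, S = E(K, T) = 0b0001; 0b1101 ⊕ 0b0001 = 0b1100.
P[2]: T = 0b0011, S = E(K, T) = 0b0010; 0b0001 ⊕ 0b0010 = 0b0011.
P[3]: T = 0b0100, S = E(K, T) = 0b0011; 0b1110 ⊕ 0b0011 = 0b1101.
P[4]: T = 0b0101, S = E(K, T) = 0b0100; 0b0110 ⊕ 0b0100 = 0b0010.

P[1] = 0b1100, P[2] = 0b0011, P[3] = 0b1101, P[4] = 0b0010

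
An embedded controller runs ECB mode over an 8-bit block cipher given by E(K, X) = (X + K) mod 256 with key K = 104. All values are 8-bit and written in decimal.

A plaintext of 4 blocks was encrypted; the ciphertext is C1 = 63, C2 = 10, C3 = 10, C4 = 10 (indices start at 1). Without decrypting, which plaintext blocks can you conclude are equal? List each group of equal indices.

ECB encrypts each block independently with the same key, so equal ciphertext blocks imply equal plaintext blocks.
C2 = C3 = C4 = 10, so P2 = P3 = P4.

P2 = P3 = P4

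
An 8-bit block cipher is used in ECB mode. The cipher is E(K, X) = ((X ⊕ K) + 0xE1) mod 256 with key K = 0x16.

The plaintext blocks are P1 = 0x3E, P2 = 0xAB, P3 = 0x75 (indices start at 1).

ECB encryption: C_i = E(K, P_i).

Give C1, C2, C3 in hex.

C1 = 0x09, C2 = 0x9E, C3 = 0x44

C1: E(K, 0x3E) = 0x09.
C2: E(K, 0xAB) = 0x9E.
C3: E(K, 0x75) = 0x44.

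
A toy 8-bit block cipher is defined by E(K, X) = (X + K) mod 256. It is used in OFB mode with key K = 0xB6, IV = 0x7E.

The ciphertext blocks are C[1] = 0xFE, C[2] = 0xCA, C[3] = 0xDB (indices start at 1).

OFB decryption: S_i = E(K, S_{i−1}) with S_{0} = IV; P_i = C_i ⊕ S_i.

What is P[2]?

P[1]: S = E(K, 0x7E) = 0x34; 0xFE ⊕ 0x34 = 0xCA.
P[2]: S = E(K, 0x34) = 0xEA; 0xCA ⊕ 0xEA = 0x20.

P[2] = 0x20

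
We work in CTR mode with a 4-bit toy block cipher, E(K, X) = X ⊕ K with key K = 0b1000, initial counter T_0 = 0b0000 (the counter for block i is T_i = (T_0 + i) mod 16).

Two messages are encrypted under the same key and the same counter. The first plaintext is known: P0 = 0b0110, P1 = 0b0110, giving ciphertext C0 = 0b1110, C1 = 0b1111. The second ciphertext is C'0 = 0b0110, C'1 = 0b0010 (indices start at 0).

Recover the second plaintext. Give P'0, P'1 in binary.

P'0 = 0b1110, P'1 = 0b1011

In CTR with a reused counter, both messages share the same keystream S_i, so C_i ⊕ C'_i = P_i ⊕ P'_i and thus P'_i = P_i ⊕ C_i ⊕ C'_i.
P'0: 0b0110 ⊕ 0b1110 ⊕ 0b0110 = 0b1110.
P'1: 0b0110 ⊕ 0b1111 ⊕ 0b0010 = 0b1011.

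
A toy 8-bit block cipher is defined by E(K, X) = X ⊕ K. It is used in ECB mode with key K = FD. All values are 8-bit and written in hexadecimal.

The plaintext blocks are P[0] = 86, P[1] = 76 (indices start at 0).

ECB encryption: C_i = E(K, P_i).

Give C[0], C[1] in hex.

C[0]: E(K, 86) = 7B.
C[1]: E(K, 76) = 8B.

C[0] = 7B, C[1] = 8B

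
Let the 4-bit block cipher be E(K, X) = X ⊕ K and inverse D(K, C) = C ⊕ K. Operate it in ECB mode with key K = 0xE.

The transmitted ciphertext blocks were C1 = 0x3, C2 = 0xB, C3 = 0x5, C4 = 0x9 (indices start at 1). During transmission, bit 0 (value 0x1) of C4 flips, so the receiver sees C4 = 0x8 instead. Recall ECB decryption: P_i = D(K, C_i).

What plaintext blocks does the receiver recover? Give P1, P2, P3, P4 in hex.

P1 = 0xD, P2 = 0x5, P3 = 0xB, P4 = 0x6

Only C4 changed, to 0x8. In ECB, a change in C_i affects only P_i. Decrypting the received ciphertext:
P1: D(K, 0x3) = 0xD.
P2: D(K, 0xB) = 0x5.
P3: D(K, 0x5) = 0xB.
P4: D(K, 0x8) = 0x6.
Blocks that differ from the original plaintext: P4.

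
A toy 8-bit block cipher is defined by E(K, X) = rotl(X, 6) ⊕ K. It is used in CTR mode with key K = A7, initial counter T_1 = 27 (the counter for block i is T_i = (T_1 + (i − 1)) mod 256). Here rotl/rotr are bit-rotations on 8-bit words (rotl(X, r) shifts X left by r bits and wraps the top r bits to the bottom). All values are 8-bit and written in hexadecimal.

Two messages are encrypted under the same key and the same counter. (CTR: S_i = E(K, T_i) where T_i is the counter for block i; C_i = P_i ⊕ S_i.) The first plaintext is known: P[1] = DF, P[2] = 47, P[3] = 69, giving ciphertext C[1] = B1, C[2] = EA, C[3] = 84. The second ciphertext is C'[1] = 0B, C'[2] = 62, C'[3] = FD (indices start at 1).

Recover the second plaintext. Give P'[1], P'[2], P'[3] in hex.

In CTR with a reused counter, both messages share the same keystream S_i, so C_i ⊕ C'_i = P_i ⊕ P'_i and thus P'_i = P_i ⊕ C_i ⊕ C'_i.
P'[1]: DF ⊕ B1 ⊕ 0B = 65.
P'[2]: 47 ⊕ EA ⊕ 62 = CF.
P'[3]: 69 ⊕ 84 ⊕ FD = 10.

P'[1] = 65, P'[2] = CF, P'[3] = 10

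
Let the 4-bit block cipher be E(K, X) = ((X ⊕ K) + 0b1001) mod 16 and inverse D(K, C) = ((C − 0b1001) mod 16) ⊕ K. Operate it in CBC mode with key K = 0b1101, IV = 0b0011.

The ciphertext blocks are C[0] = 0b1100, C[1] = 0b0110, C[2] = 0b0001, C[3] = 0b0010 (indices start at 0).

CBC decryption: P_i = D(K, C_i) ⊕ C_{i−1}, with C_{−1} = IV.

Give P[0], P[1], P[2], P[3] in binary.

P[0]: D(K, 0b1100) = 0b1110; 0b1110 ⊕ 0b0011 = 0b1101.
P[1]: D(K, 0b0110) = 0b0000; 0b0000 ⊕ 0b1100 = 0b1100.
P[2]: D(K, 0b0001) = 0b0101; 0b0101 ⊕ 0b0110 = 0b0011.
P[3]: D(K, 0b0010) = 0b0100; 0b0100 ⊕ 0b0001 = 0b0101.

P[0] = 0b1101, P[1] = 0b1100, P[2] = 0b0011, P[3] = 0b0101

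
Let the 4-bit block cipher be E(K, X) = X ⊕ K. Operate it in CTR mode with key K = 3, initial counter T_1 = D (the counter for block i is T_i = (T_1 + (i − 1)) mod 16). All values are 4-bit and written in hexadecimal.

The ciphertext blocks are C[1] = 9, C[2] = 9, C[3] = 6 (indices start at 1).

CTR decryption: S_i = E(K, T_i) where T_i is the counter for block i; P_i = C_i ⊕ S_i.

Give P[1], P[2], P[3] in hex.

P[1]: T = D, S = E(K, T) = E; 9 ⊕ E = 7.
P[2]: T = E, S = E(K, T) = D; 9 ⊕ D = 4.
P[3]: T = F, S = E(K, T) = C; 6 ⊕ C = A.

P[1] = 7, P[2] = 4, P[3] = A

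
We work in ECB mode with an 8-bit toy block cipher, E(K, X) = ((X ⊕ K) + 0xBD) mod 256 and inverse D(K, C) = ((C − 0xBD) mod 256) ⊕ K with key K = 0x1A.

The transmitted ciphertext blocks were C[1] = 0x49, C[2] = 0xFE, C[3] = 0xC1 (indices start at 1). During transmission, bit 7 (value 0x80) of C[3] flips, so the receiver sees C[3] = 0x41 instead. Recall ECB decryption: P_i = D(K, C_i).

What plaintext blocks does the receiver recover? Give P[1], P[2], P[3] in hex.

Only C[3] changed, to 0x41. In ECB, a change in C_i affects only P_i. Decrypting the received ciphertext:
P[1]: D(K, 0x49) = 0x96.
P[2]: D(K, 0xFE) = 0x5B.
P[3]: D(K, 0x41) = 0x9E.
Blocks that differ from the original plaintext: P[3].

P[1] = 0x96, P[2] = 0x5B, P[3] = 0x9E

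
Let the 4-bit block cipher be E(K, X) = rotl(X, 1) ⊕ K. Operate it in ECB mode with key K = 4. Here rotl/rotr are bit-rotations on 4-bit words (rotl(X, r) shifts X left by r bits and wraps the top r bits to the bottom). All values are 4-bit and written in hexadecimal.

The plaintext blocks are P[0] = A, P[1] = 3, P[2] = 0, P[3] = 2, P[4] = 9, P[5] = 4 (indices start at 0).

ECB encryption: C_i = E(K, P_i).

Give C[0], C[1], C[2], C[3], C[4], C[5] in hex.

C[0]: E(K, A) = 1.
C[1]: E(K, 3) = 2.
C[2]: E(K, 0) = 4.
C[3]: E(K, 2) = 0.
C[4]: E(K, 9) = 7.
C[5]: E(K, 4) = C.

C[0] = 1, C[1] = 2, C[2] = 4, C[3] = 0, C[4] = 7, C[5] = C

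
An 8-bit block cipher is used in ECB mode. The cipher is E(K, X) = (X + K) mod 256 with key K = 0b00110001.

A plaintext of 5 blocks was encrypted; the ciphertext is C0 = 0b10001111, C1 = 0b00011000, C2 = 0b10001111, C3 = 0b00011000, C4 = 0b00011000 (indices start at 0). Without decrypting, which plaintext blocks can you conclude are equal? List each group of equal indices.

P0 = P2; P1 = P3 = P4

ECB encrypts each block independently with the same key, so equal ciphertext blocks imply equal plaintext blocks.
C0 = C2 = 0b10001111, so P0 = P2.
C1 = C3 = C4 = 0b00011000, so P1 = P3 = P4.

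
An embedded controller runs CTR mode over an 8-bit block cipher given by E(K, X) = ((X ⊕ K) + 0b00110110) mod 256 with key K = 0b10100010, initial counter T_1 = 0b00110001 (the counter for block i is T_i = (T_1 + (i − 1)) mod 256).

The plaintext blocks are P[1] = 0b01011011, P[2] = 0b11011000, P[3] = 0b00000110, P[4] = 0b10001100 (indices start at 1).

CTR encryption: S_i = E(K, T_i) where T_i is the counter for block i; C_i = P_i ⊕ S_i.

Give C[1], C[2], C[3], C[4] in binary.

C[1] = 0b10010010, C[2] = 0b00011110, C[3] = 0b11000001, C[4] = 0b01000000

C[1]: T = 0b00110001, S = E(K, T) = 0b11001001; 0b01011011 ⊕ 0b11001001 = 0b10010010.
C[2]: T = 0b00110010, S = E(K, T) = 0b11000110; 0b11011000 ⊕ 0b11000110 = 0b00011110.
C[3]: T = 0b00110011, S = E(K, T) = 0b11000111; 0b00000110 ⊕ 0b11000111 = 0b11000001.
C[4]: T = 0b00110100, S = E(K, T) = 0b11001100; 0b10001100 ⊕ 0b11001100 = 0b01000000.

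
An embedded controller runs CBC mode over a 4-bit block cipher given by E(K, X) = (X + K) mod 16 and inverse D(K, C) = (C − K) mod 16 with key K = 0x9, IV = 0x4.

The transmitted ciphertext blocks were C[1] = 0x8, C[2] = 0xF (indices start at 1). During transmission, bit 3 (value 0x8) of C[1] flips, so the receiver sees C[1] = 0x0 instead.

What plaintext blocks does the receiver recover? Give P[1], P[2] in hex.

CBC decryption: P_i = D(K, C_i) ⊕ C_{i−1}, with C_{0} = IV.
Only C[1] changed, to 0x0. In CBC, a change in C_i garbles P_i and flips the same bit in P_{i+1}. Decrypting the received ciphertext:
P[1]: D(K, 0x0) = 0x7; 0x7 ⊕ 0x4 = 0x3.
P[2]: D(K, 0xF) = 0x6; 0x6 ⊕ 0x0 = 0x6.
Blocks that differ from the original plaintext: P[1], P[2].

P[1] = 0x3, P[2] = 0x6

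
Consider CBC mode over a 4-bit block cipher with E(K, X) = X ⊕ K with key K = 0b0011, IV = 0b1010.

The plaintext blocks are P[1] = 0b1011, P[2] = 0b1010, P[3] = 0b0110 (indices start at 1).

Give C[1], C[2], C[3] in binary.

C[1] = 0b0010, C[2] = 0b1011, C[3] = 0b1110

CBC encryption: C_i = E(K, P_i ⊕ C_{i−1}), with C_{0} = IV.
C[1]: P[1] ⊕ 0b1010 = 0b0001; E(K, 0b0001) = 0b0010.
C[2]: P[2] ⊕ 0b0010 = 0b1000; E(K, 0b1000) = 0b1011.
C[3]: P[3] ⊕ 0b1011 = 0b1101; E(K, 0b1101) = 0b1110.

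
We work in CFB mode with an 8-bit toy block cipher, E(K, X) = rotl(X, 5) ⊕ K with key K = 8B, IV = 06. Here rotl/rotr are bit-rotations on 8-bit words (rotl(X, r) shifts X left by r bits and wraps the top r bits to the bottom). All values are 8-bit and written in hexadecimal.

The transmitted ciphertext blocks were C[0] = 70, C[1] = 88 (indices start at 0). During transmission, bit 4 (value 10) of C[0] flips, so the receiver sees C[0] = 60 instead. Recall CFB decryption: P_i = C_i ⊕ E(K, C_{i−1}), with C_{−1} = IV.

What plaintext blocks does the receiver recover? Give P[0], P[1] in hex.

Only C[0] changed, to 60. In CFB, a change in C_i flips the same bit in P_i and garbles P_{i+1}. Decrypting the received ciphertext:
P[0]: E(K, 06) = 4B; 60 ⊕ 4B = 2B.
P[1]: E(K, 60) = 87; 88 ⊕ 87 = 0F.
Blocks that differ from the original plaintext: P[0], P[1].

P[0] = 2B, P[1] = 0F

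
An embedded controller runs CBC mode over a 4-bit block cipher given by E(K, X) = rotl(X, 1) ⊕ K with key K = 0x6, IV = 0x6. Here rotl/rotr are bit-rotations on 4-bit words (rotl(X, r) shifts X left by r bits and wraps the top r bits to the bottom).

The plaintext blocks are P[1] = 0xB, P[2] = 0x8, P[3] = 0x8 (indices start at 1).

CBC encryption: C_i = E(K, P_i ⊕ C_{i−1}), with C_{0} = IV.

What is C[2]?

C[1]: P[1] ⊕ 0x6 = 0xD; E(K, 0xD) = 0xD.
C[2]: P[2] ⊕ 0xD = 0x5; E(K, 0x5) = 0xC.

C[2] = 0xC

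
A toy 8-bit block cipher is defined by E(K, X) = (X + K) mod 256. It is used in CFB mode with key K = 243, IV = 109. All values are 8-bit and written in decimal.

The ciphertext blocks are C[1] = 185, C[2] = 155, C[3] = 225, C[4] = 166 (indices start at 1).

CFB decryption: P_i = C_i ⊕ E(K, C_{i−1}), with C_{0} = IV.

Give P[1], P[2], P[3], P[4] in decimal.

P[1]: E(K, 109) = 96; 185 ⊕ 96 = 217.
P[2]: E(K, 185) = 172; 155 ⊕ 172 = 55.
P[3]: E(K, 155) = 142; 225 ⊕ 142 = 111.
P[4]: E(K, 225) = 212; 166 ⊕ 212 = 114.

P[1] = 217, P[2] = 55, P[3] = 111, P[4] = 114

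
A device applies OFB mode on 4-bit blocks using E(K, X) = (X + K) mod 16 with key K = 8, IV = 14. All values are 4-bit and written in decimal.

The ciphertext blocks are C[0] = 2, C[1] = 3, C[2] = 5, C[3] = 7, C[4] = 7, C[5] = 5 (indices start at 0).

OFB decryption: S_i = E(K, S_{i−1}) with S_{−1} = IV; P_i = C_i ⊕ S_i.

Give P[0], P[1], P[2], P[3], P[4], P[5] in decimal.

P[0] = 4, P[1] = 13, P[2] = 3, P[3] = 9, P[4] = 1, P[5] = 11

P[0]: S = E(K, 14) = 6; 2 ⊕ 6 = 4.
P[1]: S = E(K, 6) = 14; 3 ⊕ 14 = 13.
P[2]: S = E(K, 14) = 6; 5 ⊕ 6 = 3.
P[3]: S = E(K, 6) = 14; 7 ⊕ 14 = 9.
P[4]: S = E(K, 14) = 6; 7 ⊕ 6 = 1.
P[5]: S = E(K, 6) = 14; 5 ⊕ 14 = 11.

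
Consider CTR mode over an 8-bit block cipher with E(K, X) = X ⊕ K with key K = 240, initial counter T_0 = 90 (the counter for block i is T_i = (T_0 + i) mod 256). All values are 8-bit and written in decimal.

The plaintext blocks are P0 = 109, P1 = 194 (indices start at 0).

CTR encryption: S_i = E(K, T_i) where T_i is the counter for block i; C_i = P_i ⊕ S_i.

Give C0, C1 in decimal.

C0: T = 90, S = E(K, T) = 170; 109 ⊕ 170 = 199.
C1: T = 91, S = E(K, T) = 171; 194 ⊕ 171 = 105.

C0 = 199, C1 = 105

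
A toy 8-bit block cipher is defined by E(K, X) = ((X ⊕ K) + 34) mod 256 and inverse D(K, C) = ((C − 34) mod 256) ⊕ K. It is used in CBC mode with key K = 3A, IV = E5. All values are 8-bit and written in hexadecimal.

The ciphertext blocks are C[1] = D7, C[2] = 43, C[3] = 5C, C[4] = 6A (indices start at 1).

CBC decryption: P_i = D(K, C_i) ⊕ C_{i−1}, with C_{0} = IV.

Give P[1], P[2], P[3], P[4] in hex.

P[1]: D(K, D7) = 99; 99 ⊕ E5 = 7C.
P[2]: D(K, 43) = 35; 35 ⊕ D7 = E2.
P[3]: D(K, 5C) = 12; 12 ⊕ 43 = 51.
P[4]: D(K, 6A) = 0C; 0C ⊕ 5C = 50.

P[1] = 7C, P[2] = E2, P[3] = 51, P[4] = 50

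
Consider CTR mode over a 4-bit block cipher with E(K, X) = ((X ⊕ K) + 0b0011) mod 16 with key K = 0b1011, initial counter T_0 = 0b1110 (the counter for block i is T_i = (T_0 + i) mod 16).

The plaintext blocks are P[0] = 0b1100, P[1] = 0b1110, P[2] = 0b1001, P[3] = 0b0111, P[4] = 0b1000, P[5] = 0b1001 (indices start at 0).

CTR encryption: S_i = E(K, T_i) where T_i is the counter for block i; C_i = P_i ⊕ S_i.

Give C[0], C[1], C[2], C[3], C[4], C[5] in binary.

C[0]: T = 0b1110, S = E(K, T) = 0b1000; 0b1100 ⊕ 0b1000 = 0b0100.
C[1]: T = 0b1111, S = E(K, T) = 0b0111; 0b1110 ⊕ 0b0111 = 0b1001.
C[2]: T = 0b0000, S = E(K, T) = 0b1110; 0b1001 ⊕ 0b1110 = 0b0111.
C[3]: T = 0b0001, S = E(K, T) = 0b1101; 0b0111 ⊕ 0b1101 = 0b1010.
C[4]: T = 0b0010, S = E(K, T) = 0b1100; 0b1000 ⊕ 0b1100 = 0b0100.
C[5]: T = 0b0011, S = E(K, T) = 0b1011; 0b1001 ⊕ 0b1011 = 0b0010.

C[0] = 0b0100, C[1] = 0b1001, C[2] = 0b0111, C[3] = 0b1010, C[4] = 0b0100, C[5] = 0b0010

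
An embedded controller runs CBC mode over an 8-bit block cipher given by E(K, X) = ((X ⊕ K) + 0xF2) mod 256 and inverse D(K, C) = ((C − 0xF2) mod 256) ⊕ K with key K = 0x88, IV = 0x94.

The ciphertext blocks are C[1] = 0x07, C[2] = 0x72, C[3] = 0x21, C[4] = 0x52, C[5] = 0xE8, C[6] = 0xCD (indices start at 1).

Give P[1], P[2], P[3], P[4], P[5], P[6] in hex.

P[1] = 0x09, P[2] = 0x0F, P[3] = 0xD5, P[4] = 0xC9, P[5] = 0x2C, P[6] = 0xBB

CBC decryption: P_i = D(K, C_i) ⊕ C_{i−1}, with C_{0} = IV.
P[1]: D(K, 0x07) = 0x9D; 0x9D ⊕ 0x94 = 0x09.
P[2]: D(K, 0x72) = 0x08; 0x08 ⊕ 0x07 = 0x0F.
P[3]: D(K, 0x21) = 0xA7; 0xA7 ⊕ 0x72 = 0xD5.
P[4]: D(K, 0x52) = 0xE8; 0xE8 ⊕ 0x21 = 0xC9.
P[5]: D(K, 0xE8) = 0x7E; 0x7E ⊕ 0x52 = 0x2C.
P[6]: D(K, 0xCD) = 0x53; 0x53 ⊕ 0xE8 = 0xBB.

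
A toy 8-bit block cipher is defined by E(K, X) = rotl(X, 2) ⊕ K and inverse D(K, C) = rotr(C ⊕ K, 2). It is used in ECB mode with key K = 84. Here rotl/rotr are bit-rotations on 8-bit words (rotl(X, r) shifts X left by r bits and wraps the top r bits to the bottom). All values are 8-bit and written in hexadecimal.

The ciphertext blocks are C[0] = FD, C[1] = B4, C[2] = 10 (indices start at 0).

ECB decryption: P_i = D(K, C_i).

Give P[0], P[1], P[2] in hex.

P[0]: D(K, FD) = 5E.
P[1]: D(K, B4) = 0C.
P[2]: D(K, 10) = 25.

P[0] = 5E, P[1] = 0C, P[2] = 25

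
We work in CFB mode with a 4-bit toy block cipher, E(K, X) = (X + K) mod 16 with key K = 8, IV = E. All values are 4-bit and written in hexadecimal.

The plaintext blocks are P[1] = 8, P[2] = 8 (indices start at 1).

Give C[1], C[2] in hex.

CFB encryption: C_i = P_i ⊕ E(K, C_{i−1}), with C_{0} = IV.
C[1]: E(K, E) = 6; 8 ⊕ 6 = E.
C[2]: E(K, E) = 6; 8 ⊕ 6 = E.

C[1] = E, C[2] = E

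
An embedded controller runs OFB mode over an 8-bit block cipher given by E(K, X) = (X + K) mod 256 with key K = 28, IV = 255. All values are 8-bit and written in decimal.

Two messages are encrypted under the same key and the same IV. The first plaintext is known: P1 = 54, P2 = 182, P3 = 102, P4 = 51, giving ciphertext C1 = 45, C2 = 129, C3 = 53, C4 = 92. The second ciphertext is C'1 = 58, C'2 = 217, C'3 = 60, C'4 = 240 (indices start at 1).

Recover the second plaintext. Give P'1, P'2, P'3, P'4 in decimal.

P'1 = 33, P'2 = 238, P'3 = 111, P'4 = 159

In OFB with a reused IV, both messages share the same keystream S_i, so C_i ⊕ C'_i = P_i ⊕ P'_i and thus P'_i = P_i ⊕ C_i ⊕ C'_i.
P'1: 54 ⊕ 45 ⊕ 58 = 33.
P'2: 182 ⊕ 129 ⊕ 217 = 238.
P'3: 102 ⊕ 53 ⊕ 60 = 111.
P'4: 51 ⊕ 92 ⊕ 240 = 159.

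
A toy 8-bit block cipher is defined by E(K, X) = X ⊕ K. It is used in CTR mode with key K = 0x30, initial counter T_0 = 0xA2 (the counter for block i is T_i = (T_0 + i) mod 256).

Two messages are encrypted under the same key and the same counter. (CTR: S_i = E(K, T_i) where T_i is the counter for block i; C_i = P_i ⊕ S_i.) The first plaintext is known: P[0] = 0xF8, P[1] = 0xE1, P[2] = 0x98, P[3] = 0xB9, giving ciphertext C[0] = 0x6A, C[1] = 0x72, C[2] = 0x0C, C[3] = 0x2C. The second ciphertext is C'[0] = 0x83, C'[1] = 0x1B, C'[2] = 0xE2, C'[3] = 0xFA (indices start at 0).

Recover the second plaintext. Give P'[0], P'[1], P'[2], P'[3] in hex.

In CTR with a reused counter, both messages share the same keystream S_i, so C_i ⊕ C'_i = P_i ⊕ P'_i and thus P'_i = P_i ⊕ C_i ⊕ C'_i.
P'[0]: 0xF8 ⊕ 0x6A ⊕ 0x83 = 0x11.
P'[1]: 0xE1 ⊕ 0x72 ⊕ 0x1B = 0x88.
P'[2]: 0x98 ⊕ 0x0C ⊕ 0xE2 = 0x76.
P'[3]: 0xB9 ⊕ 0x2C ⊕ 0xFA = 0x6F.

P'[0] = 0x11, P'[1] = 0x88, P'[2] = 0x76, P'[3] = 0x6F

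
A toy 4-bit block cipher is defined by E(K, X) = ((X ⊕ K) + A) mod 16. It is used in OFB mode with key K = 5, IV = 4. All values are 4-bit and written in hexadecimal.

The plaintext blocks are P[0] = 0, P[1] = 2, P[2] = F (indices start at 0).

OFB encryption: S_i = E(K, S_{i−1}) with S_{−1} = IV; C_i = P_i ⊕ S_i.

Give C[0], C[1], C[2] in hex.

C[0]: S = E(K, 4) = B; 0 ⊕ B = B.
C[1]: S = E(K, B) = 8; 2 ⊕ 8 = A.
C[2]: S = E(K, 8) = 7; F ⊕ 7 = 8.

C[0] = B, C[1] = A, C[2] = 8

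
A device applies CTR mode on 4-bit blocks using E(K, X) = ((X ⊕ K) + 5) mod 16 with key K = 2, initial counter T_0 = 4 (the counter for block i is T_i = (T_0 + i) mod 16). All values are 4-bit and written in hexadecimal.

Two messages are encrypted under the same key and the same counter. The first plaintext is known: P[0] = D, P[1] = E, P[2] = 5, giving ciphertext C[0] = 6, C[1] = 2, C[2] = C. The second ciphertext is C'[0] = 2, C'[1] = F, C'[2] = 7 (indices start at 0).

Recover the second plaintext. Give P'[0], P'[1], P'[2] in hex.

P'[0] = 9, P'[1] = 3, P'[2] = E

In CTR with a reused counter, both messages share the same keystream S_i, so C_i ⊕ C'_i = P_i ⊕ P'_i and thus P'_i = P_i ⊕ C_i ⊕ C'_i.
P'[0]: D ⊕ 6 ⊕ 2 = 9.
P'[1]: E ⊕ 2 ⊕ F = 3.
P'[2]: 5 ⊕ C ⊕ 7 = E.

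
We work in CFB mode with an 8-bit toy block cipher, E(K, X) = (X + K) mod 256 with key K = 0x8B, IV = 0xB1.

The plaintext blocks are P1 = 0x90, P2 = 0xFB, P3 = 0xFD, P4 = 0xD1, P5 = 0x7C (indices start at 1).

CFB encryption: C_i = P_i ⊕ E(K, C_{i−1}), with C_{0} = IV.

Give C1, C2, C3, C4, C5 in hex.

C1: E(K, 0xB1) = 0x3C; 0x90 ⊕ 0x3C = 0xAC.
C2: E(K, 0xAC) = 0x37; 0xFB ⊕ 0x37 = 0xCC.
C3: E(K, 0xCC) = 0x57; 0xFD ⊕ 0x57 = 0xAA.
C4: E(K, 0xAA) = 0x35; 0xD1 ⊕ 0x35 = 0xE4.
C5: E(K, 0xE4) = 0x6F; 0x7C ⊕ 0x6F = 0x13.

C1 = 0xAC, C2 = 0xCC, C3 = 0xAA, C4 = 0xE4, C5 = 0x13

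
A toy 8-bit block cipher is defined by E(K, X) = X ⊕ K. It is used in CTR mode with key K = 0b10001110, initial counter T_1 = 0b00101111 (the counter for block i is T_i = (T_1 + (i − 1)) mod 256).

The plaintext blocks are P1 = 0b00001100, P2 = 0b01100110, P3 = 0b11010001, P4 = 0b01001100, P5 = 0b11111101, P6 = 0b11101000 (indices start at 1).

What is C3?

C3 = 0b01101110

CTR encryption: S_i = E(K, T_i) where T_i is the counter for block i; C_i = P_i ⊕ S_i.
C1: T = 0b00101111, S = E(K, T) = 0b10100001; 0b00001100 ⊕ 0b10100001 = 0b10101101.
C2: T = 0b00110000, S = E(K, T) = 0b10111110; 0b01100110 ⊕ 0b10111110 = 0b11011000.
C3: T = 0b00110001, S = E(K, T) = 0b10111111; 0b11010001 ⊕ 0b10111111 = 0b01101110.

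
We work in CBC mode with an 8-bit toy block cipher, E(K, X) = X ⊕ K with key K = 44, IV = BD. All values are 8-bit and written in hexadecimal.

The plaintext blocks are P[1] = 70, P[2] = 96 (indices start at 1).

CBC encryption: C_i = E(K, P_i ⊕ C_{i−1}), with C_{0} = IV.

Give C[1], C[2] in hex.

C[1]: P[1] ⊕ BD = CD; E(K, CD) = 89.
C[2]: P[2] ⊕ 89 = 1F; E(K, 1F) = 5B.

C[1] = 89, C[2] = 5B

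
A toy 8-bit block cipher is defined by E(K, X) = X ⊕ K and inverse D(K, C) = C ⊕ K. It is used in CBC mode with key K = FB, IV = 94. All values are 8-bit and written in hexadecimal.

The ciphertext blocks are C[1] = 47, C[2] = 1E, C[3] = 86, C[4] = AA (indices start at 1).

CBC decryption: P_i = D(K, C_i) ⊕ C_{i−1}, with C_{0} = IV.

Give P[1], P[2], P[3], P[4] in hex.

P[1] = 28, P[2] = A2, P[3] = 63, P[4] = D7

P[1]: D(K, 47) = BC; BC ⊕ 94 = 28.
P[2]: D(K, 1E) = E5; E5 ⊕ 47 = A2.
P[3]: D(K, 86) = 7D; 7D ⊕ 1E = 63.
P[4]: D(K, AA) = 51; 51 ⊕ 86 = D7.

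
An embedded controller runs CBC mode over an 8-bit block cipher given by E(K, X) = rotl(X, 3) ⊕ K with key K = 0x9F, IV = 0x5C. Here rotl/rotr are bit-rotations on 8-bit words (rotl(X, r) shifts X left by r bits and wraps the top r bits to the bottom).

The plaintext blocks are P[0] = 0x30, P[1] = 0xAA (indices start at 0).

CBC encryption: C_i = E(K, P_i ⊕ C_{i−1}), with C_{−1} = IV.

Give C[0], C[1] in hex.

C[0]: P[0] ⊕ 0x5C = 0x6C; E(K, 0x6C) = 0xFC.
C[1]: P[1] ⊕ 0xFC = 0x56; E(K, 0x56) = 0x2D.

C[0] = 0xFC, C[1] = 0x2D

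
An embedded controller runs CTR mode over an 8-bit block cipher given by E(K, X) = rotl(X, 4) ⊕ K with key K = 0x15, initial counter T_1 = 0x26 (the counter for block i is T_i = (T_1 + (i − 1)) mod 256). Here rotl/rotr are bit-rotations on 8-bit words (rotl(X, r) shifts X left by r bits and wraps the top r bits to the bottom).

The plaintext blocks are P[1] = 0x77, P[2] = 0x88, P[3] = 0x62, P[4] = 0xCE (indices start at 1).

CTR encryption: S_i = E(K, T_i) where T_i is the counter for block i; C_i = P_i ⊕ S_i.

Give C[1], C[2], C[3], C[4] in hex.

C[1] = 0x00, C[2] = 0xEF, C[3] = 0xF5, C[4] = 0x49

C[1]: T = 0x26, S = E(K, T) = 0x77; 0x77 ⊕ 0x77 = 0x00.
C[2]: T = 0x27, S = E(K, T) = 0x67; 0x88 ⊕ 0x67 = 0xEF.
C[3]: T = 0x28, S = E(K, T) = 0x97; 0x62 ⊕ 0x97 = 0xF5.
C[4]: T = 0x29, S = E(K, T) = 0x87; 0xCE ⊕ 0x87 = 0x49.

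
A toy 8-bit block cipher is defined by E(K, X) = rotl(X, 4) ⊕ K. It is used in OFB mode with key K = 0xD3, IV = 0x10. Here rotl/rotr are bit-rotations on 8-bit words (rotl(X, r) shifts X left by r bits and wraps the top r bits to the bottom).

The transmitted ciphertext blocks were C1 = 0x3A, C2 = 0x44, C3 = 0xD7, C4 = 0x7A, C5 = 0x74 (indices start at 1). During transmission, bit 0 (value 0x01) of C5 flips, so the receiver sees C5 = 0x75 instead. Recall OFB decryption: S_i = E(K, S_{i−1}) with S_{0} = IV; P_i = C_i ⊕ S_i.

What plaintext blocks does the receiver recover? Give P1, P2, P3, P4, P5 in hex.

Only C5 changed, to 0x75. In OFB, a change in C_i flips the same bit in P_i only; the keystream is unaffected. Decrypting the received ciphertext:
P1: S = E(K, 0x10) = 0xD2; 0x3A ⊕ 0xD2 = 0xE8.
P2: S = E(K, 0xD2) = 0xFE; 0x44 ⊕ 0xFE = 0xBA.
P3: S = E(K, 0xFE) = 0x3C; 0xD7 ⊕ 0x3C = 0xEB.
P4: S = E(K, 0x3C) = 0x10; 0x7A ⊕ 0x10 = 0x6A.
P5: S = E(K, 0x10) = 0xD2; 0x75 ⊕ 0xD2 = 0xA7.
Blocks that differ from the original plaintext: P5.

P1 = 0xE8, P2 = 0xBA, P3 = 0xEB, P4 = 0x6A, P5 = 0xA7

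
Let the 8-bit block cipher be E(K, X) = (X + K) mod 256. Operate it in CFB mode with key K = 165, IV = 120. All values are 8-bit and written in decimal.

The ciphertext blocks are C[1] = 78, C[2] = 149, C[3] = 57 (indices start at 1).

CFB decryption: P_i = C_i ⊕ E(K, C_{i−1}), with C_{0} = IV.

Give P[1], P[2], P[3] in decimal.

P[1]: E(K, 120) = 29; 78 ⊕ 29 = 83.
P[2]: E(K, 78) = 243; 149 ⊕ 243 = 102.
P[3]: E(K, 149) = 58; 57 ⊕ 58 = 3.

P[1] = 83, P[2] = 102, P[3] = 3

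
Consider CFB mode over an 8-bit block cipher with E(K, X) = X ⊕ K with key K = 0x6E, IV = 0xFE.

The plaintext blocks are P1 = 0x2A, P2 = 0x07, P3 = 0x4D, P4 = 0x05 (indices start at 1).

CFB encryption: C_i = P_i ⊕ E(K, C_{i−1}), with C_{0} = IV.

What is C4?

C4 = 0x9B

C1: E(K, 0xFE) = 0x90; 0x2A ⊕ 0x90 = 0xBA.
C2: E(K, 0xBA) = 0xD4; 0x07 ⊕ 0xD4 = 0xD3.
C3: E(K, 0xD3) = 0xBD; 0x4D ⊕ 0xBD = 0xF0.
C4: E(K, 0xF0) = 0x9E; 0x05 ⊕ 0x9E = 0x9B.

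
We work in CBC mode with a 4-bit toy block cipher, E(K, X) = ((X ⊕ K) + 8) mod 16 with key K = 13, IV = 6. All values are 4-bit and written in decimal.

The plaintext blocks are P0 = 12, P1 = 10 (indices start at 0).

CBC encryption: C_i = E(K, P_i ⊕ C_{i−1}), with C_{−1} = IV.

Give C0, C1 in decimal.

C0: P0 ⊕ 6 = 10; E(K, 10) = 15.
C1: P1 ⊕ 15 = 5; E(K, 5) = 0.

C0 = 15, C1 = 0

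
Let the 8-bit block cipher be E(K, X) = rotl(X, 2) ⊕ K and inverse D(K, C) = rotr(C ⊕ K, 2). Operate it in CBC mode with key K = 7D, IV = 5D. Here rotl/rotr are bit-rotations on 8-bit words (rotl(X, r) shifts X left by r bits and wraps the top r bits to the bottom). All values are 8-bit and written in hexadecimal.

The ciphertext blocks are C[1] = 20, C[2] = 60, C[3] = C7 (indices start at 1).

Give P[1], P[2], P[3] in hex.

P[1] = 0A, P[2] = 67, P[3] = CE

CBC decryption: P_i = D(K, C_i) ⊕ C_{i−1}, with C_{0} = IV.
P[1]: D(K, 20) = 57; 57 ⊕ 5D = 0A.
P[2]: D(K, 60) = 47; 47 ⊕ 20 = 67.
P[3]: D(K, C7) = AE; AE ⊕ 60 = CE.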